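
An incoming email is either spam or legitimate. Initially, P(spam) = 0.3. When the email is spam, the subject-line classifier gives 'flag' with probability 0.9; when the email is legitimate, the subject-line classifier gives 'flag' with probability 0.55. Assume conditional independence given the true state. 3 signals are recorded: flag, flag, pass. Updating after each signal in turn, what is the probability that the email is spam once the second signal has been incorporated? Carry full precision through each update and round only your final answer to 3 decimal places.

0.534

After 'flag': P(spam) = 0.9·0.3000 / (0.9·0.3000 + 0.55·0.7000) ≈ 0.4122
After 'flag': P(spam) = 0.9·0.4122 / (0.9·0.4122 + 0.55·0.5878) ≈ 0.5344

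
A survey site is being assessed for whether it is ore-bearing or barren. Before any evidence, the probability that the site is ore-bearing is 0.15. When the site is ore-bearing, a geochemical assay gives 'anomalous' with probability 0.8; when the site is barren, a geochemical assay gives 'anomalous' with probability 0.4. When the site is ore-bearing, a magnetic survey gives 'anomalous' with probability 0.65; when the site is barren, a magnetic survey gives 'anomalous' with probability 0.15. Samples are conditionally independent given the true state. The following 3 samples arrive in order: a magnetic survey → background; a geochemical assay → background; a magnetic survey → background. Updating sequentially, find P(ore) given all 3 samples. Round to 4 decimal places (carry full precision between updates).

After a magnetic survey='background': P(ore) = 0.35·0.1500 / (0.35·0.1500 + 0.85·0.8500) ≈ 0.0677
After a geochemical assay='background': P(ore) = 0.2·0.0677 / (0.2·0.0677 + 0.6·0.9323) ≈ 0.0236
After a magnetic survey='background': P(ore) = 0.35·0.0236 / (0.35·0.0236 + 0.85·0.9764) ≈ 0.0099

0.0099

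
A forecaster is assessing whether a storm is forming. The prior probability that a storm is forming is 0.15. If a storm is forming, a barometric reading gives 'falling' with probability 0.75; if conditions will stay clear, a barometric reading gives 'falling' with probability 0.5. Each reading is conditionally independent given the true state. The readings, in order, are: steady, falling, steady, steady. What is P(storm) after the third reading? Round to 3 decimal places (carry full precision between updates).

0.062

After 'steady': P(storm) = 0.25·0.1500 / (0.25·0.1500 + 0.5·0.8500) ≈ 0.0811
After 'falling': P(storm) = 0.75·0.0811 / (0.75·0.0811 + 0.5·0.9189) ≈ 0.1169
After 'steady': P(storm) = 0.25·0.1169 / (0.25·0.1169 + 0.5·0.8831) ≈ 0.0621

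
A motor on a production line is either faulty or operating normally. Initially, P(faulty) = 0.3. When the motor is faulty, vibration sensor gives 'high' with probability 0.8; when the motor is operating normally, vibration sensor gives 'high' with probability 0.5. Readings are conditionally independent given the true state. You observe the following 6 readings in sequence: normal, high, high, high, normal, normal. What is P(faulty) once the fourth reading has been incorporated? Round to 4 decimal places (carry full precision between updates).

After 'normal': P(faulty) = 0.2·0.3000 / (0.2·0.3000 + 0.5·0.7000) ≈ 0.1463
After 'high': P(faulty) = 0.8·0.1463 / (0.8·0.1463 + 0.5·0.8537) ≈ 0.2152
After 'high': P(faulty) = 0.8·0.2152 / (0.8·0.2152 + 0.5·0.7848) ≈ 0.3050
After 'high': P(faulty) = 0.8·0.3050 / (0.8·0.3050 + 0.5·0.6950) ≈ 0.4125

0.4125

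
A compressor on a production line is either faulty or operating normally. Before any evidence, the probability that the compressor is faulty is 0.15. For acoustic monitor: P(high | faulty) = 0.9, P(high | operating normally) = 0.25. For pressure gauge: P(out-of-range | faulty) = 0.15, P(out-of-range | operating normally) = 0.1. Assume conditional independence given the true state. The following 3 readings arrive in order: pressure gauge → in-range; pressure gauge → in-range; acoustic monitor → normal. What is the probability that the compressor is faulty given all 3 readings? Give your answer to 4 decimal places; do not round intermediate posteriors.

After pressure gauge='in-range': P(faulty) = 0.85·0.1500 / (0.85·0.1500 + 0.9·0.8500) ≈ 0.1429
After pressure gauge='in-range': P(faulty) = 0.85·0.1429 / (0.85·0.1429 + 0.9·0.8571) ≈ 0.1360
After acoustic monitor='normal': P(faulty) = 0.1·0.1360 / (0.1·0.1360 + 0.75·0.8640) ≈ 0.0206

0.0206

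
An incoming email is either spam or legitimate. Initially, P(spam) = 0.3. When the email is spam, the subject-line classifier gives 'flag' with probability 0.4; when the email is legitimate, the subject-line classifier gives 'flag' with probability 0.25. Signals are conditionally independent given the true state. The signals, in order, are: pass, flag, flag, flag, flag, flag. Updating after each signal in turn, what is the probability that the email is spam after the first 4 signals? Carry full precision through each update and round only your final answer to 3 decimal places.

After 'pass': P(spam) = 0.6·0.3000 / (0.6·0.3000 + 0.75·0.7000) ≈ 0.2553
After 'flag': P(spam) = 0.4·0.2553 / (0.4·0.2553 + 0.25·0.7447) ≈ 0.3542
After 'flag': P(spam) = 0.4·0.3542 / (0.4·0.3542 + 0.25·0.6458) ≈ 0.4674
After 'flag': P(spam) = 0.4·0.4674 / (0.4·0.4674 + 0.25·0.5326) ≈ 0.5841

0.584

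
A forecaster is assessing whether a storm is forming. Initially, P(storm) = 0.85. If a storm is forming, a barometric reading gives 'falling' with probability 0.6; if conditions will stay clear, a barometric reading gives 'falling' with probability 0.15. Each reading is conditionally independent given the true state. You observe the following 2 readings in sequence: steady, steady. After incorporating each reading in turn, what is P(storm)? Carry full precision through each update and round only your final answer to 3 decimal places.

After 'steady': P(storm) = 0.4·0.8500 / (0.4·0.8500 + 0.85·0.1500) ≈ 0.7273
After 'steady': P(storm) = 0.4·0.7273 / (0.4·0.7273 + 0.85·0.2727) ≈ 0.5565

0.557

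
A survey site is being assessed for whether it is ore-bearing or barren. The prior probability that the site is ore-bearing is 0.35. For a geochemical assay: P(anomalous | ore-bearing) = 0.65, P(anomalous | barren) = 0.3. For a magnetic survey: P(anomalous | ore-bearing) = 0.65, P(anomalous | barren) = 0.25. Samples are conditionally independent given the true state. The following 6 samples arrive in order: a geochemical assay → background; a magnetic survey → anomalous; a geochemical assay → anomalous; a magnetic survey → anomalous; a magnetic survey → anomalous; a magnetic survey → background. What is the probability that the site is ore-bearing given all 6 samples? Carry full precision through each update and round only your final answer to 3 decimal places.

0.827

Apply Bayes' rule sequentially, carrying P(ore) forward.
After a geochemical assay='background': P(ore) = 0.35·0.3500 / (0.35·0.3500 + 0.7·0.6500) ≈ 0.2121
After a magnetic survey='anomalous': P(ore) = 0.65·0.2121 / (0.65·0.2121 + 0.25·0.7879) ≈ 0.4118
After a geochemical assay='anomalous': P(ore) = 0.65·0.4118 / (0.65·0.4118 + 0.3·0.5882) ≈ 0.6026
After a magnetic survey='anomalous': P(ore) = 0.65·0.6026 / (0.65·0.6026 + 0.25·0.3974) ≈ 0.7977
After a magnetic survey='anomalous': P(ore) = 0.65·0.7977 / (0.65·0.7977 + 0.25·0.2023) ≈ 0.9111
After a magnetic survey='background': P(ore) = 0.35·0.9111 / (0.35·0.9111 + 0.75·0.0889) ≈ 0.8271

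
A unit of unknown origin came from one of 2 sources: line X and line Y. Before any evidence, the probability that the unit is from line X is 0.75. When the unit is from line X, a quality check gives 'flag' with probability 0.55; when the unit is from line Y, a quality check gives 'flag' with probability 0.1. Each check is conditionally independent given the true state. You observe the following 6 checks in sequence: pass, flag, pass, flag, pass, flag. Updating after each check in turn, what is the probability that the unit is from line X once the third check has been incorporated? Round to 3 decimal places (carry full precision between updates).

After 'pass': P(line X) = 0.45·0.7500 / (0.45·0.7500 + 0.9·0.2500) ≈ 0.6000
After 'flag': P(line X) = 0.55·0.6000 / (0.55·0.6000 + 0.1·0.4000) ≈ 0.8919
After 'pass': P(line X) = 0.45·0.8919 / (0.45·0.8919 + 0.9·0.1081) ≈ 0.8049

0.805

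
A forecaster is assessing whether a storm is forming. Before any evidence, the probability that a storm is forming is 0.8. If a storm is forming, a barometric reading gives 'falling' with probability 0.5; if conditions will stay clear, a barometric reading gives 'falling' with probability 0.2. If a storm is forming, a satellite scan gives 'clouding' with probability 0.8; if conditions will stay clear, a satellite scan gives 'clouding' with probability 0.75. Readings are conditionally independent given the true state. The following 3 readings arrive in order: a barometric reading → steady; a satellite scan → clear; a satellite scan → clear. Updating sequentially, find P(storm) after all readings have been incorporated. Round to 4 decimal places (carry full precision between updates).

0.6154

After a barometric reading='steady': P(storm) = 0.5·0.8000 / (0.5·0.8000 + 0.8·0.2000) ≈ 0.7143
After a satellite scan='clear': P(storm) = 0.2·0.7143 / (0.2·0.7143 + 0.25·0.2857) ≈ 0.6667
After a satellite scan='clear': P(storm) = 0.2·0.6667 / (0.2·0.6667 + 0.25·0.3333) ≈ 0.6154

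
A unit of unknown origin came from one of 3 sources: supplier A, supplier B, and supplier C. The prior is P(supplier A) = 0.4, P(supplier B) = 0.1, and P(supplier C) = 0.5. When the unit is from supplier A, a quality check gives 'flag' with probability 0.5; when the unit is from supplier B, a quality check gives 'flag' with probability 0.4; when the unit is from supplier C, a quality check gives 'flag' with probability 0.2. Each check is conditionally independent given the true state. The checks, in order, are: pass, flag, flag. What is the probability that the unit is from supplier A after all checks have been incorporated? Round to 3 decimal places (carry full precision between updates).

0.661

Apply Bayes' rule sequentially, carrying P(supplier A) forward.
After 'pass': normaliser = 0.5·0.4000 + 0.6·0.1000 + 0.8·0.5000; P(supplier A) ≈ 0.3030, P(supplier B) ≈ 0.0909, P(supplier C) ≈ 0.6061
After 'flag': normaliser = 0.5·0.3030 + 0.4·0.0909 + 0.2·0.6061; P(supplier A) ≈ 0.4902, P(supplier B) ≈ 0.1176, P(supplier C) ≈ 0.3922
After 'flag': normaliser = 0.5·0.4902 + 0.4·0.1176 + 0.2·0.3922; P(supplier A) ≈ 0.6614, P(supplier B) ≈ 0.1270, P(supplier C) ≈ 0.2116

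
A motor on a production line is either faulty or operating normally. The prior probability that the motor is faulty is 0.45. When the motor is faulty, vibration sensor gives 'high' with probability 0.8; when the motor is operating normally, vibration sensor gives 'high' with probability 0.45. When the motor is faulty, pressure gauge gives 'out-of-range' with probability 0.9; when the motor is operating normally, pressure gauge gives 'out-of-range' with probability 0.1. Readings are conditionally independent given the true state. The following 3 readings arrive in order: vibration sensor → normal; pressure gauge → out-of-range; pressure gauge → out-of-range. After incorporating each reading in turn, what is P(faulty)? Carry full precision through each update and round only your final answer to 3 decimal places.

After vibration sensor='normal': P(faulty) = 0.2·0.4500 / (0.2·0.4500 + 0.55·0.5500) ≈ 0.2293
After pressure gauge='out-of-range': P(faulty) = 0.9·0.2293 / (0.9·0.2293 + 0.1·0.7707) ≈ 0.7281
After pressure gauge='out-of-range': P(faulty) = 0.9·0.7281 / (0.9·0.7281 + 0.1·0.2719) ≈ 0.9602

0.960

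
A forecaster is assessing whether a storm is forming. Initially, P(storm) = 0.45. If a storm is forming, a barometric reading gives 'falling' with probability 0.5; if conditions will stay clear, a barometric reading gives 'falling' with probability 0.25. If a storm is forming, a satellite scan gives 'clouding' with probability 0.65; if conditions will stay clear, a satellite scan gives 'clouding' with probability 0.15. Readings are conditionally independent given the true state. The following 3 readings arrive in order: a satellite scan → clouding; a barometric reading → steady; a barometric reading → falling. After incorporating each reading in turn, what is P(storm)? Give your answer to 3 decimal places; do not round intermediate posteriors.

0.825

After a satellite scan='clouding': P(storm) = 0.65·0.4500 / (0.65·0.4500 + 0.15·0.5500) ≈ 0.7800
After a barometric reading='steady': P(storm) = 0.5·0.7800 / (0.5·0.7800 + 0.75·0.2200) ≈ 0.7027
After a barometric reading='falling': P(storm) = 0.5·0.7027 / (0.5·0.7027 + 0.25·0.2973) ≈ 0.8254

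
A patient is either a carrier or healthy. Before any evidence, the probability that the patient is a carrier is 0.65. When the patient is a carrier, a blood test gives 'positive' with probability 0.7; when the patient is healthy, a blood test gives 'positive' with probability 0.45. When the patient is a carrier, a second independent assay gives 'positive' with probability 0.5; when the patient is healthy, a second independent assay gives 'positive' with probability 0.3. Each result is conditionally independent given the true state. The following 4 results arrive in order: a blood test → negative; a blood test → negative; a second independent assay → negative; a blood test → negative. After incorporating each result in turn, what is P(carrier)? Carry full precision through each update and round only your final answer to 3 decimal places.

0.177

After a blood test='negative': P(carrier) = 0.3·0.6500 / (0.3·0.6500 + 0.55·0.3500) ≈ 0.5032
After a blood test='negative': P(carrier) = 0.3·0.5032 / (0.3·0.5032 + 0.55·0.4968) ≈ 0.3559
After a second independent assay='negative': P(carrier) = 0.5·0.3559 / (0.5·0.3559 + 0.7·0.6441) ≈ 0.2830
After a blood test='negative': P(carrier) = 0.3·0.2830 / (0.3·0.2830 + 0.55·0.7170) ≈ 0.1771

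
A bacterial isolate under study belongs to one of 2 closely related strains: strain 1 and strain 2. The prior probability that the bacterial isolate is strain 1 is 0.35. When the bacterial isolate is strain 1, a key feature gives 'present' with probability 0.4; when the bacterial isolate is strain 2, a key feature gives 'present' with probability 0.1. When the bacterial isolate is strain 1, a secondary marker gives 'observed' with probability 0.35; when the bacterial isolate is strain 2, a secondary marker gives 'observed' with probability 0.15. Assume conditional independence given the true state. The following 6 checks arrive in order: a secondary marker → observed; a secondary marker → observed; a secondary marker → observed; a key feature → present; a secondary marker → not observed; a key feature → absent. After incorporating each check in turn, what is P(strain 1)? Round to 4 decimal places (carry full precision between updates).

Apply Bayes' rule sequentially, carrying P(strain 1) forward.
After a secondary marker='observed': P(strain 1) = 0.35·0.3500 / (0.35·0.3500 + 0.15·0.6500) ≈ 0.5568
After a secondary marker='observed': P(strain 1) = 0.35·0.5568 / (0.35·0.5568 + 0.15·0.4432) ≈ 0.7457
After a secondary marker='observed': P(strain 1) = 0.35·0.7457 / (0.35·0.7457 + 0.15·0.2543) ≈ 0.8725
After a key feature='present': P(strain 1) = 0.4·0.8725 / (0.4·0.8725 + 0.1·0.1275) ≈ 0.9647
After a secondary marker='not observed': P(strain 1) = 0.65·0.9647 / (0.65·0.9647 + 0.85·0.0353) ≈ 0.9544
After a key feature='absent': P(strain 1) = 0.6·0.9544 / (0.6·0.9544 + 0.9·0.0456) ≈ 0.9331

0.9331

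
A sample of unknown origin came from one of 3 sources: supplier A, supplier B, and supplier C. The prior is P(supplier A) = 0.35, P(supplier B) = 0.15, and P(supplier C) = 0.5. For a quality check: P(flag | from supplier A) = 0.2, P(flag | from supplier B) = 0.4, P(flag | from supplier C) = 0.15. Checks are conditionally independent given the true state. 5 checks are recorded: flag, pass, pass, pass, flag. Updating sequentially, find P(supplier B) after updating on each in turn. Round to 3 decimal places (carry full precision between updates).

Each posterior becomes the prior for the next update.
After 'flag': normaliser = 0.2·0.3500 + 0.4·0.1500 + 0.15·0.5000; P(supplier A) ≈ 0.3415, P(supplier B) ≈ 0.2927, P(supplier C) ≈ 0.3659
After 'pass': normaliser = 0.8·0.3415 + 0.6·0.2927 + 0.85·0.3659; P(supplier A) ≈ 0.3596, P(supplier B) ≈ 0.2311, P(supplier C) ≈ 0.4093
After 'pass': normaliser = 0.8·0.3596 + 0.6·0.2311 + 0.85·0.4093; P(supplier A) ≈ 0.3715, P(supplier B) ≈ 0.1791, P(supplier C) ≈ 0.4494
After 'pass': normaliser = 0.8·0.3715 + 0.6·0.1791 + 0.85·0.4494; P(supplier A) ≈ 0.3778, P(supplier B) ≈ 0.1366, P(supplier C) ≈ 0.4856
After 'flag': normaliser = 0.2·0.3778 + 0.4·0.1366 + 0.15·0.4856; P(supplier A) ≈ 0.3722, P(supplier B) ≈ 0.2691, P(supplier C) ≈ 0.3587

0.269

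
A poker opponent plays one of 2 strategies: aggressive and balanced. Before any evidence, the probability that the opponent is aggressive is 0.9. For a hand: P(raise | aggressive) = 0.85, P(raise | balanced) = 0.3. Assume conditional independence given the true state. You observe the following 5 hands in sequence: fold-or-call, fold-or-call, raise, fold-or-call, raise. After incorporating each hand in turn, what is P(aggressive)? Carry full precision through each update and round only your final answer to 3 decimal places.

0.416

After 'fold-or-call': P(aggressive) = 0.15·0.9000 / (0.15·0.9000 + 0.7·0.1000) ≈ 0.6585
After 'fold-or-call': P(aggressive) = 0.15·0.6585 / (0.15·0.6585 + 0.7·0.3415) ≈ 0.2924
After 'raise': P(aggressive) = 0.85·0.2924 / (0.85·0.2924 + 0.3·0.7076) ≈ 0.5394
After 'fold-or-call': P(aggressive) = 0.15·0.5394 / (0.15·0.5394 + 0.7·0.4606) ≈ 0.2006
After 'raise': P(aggressive) = 0.85·0.2006 / (0.85·0.2006 + 0.3·0.7994) ≈ 0.4155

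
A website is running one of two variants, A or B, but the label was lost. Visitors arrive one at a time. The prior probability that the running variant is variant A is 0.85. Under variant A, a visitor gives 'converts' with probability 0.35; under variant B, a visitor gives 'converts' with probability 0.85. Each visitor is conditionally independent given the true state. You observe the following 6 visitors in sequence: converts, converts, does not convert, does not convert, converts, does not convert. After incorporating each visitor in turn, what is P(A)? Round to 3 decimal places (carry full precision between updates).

0.970

After 'converts': P(A) = 0.35·0.8500 / (0.35·0.8500 + 0.85·0.1500) ≈ 0.7000
After 'converts': P(A) = 0.35·0.7000 / (0.35·0.7000 + 0.85·0.3000) ≈ 0.4900
After 'does not convert': P(A) = 0.65·0.4900 / (0.65·0.4900 + 0.15·0.5100) ≈ 0.8063
After 'does not convert': P(A) = 0.65·0.8063 / (0.65·0.8063 + 0.15·0.1937) ≈ 0.9475
After 'converts': P(A) = 0.35·0.9475 / (0.35·0.9475 + 0.85·0.0525) ≈ 0.8814
After 'does not convert': P(A) = 0.65·0.8814 / (0.65·0.8814 + 0.15·0.1186) ≈ 0.9699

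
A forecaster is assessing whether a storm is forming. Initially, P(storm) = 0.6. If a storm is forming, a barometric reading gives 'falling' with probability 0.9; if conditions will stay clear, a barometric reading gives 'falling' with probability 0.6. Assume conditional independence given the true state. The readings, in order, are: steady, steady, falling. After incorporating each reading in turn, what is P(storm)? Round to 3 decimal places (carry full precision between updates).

0.123

After 'steady': P(storm) = 0.1·0.6000 / (0.1·0.6000 + 0.4·0.4000) ≈ 0.2727
After 'steady': P(storm) = 0.1·0.2727 / (0.1·0.2727 + 0.4·0.7273) ≈ 0.0857
After 'falling': P(storm) = 0.9·0.0857 / (0.9·0.0857 + 0.6·0.9143) ≈ 0.1233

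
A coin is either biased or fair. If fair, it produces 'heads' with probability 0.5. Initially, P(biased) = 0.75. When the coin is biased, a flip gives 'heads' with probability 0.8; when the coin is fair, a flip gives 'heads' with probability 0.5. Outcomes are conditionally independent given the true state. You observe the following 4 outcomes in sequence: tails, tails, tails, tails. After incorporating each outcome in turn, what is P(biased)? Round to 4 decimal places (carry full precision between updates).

0.0713

After 'tails': P(biased) = 0.2·0.7500 / (0.2·0.7500 + 0.5·0.2500) ≈ 0.5455
After 'tails': P(biased) = 0.2·0.5455 / (0.2·0.5455 + 0.5·0.4545) ≈ 0.3243
After 'tails': P(biased) = 0.2·0.3243 / (0.2·0.3243 + 0.5·0.6757) ≈ 0.1611
After 'tails': P(biased) = 0.2·0.1611 / (0.2·0.1611 + 0.5·0.8389) ≈ 0.0713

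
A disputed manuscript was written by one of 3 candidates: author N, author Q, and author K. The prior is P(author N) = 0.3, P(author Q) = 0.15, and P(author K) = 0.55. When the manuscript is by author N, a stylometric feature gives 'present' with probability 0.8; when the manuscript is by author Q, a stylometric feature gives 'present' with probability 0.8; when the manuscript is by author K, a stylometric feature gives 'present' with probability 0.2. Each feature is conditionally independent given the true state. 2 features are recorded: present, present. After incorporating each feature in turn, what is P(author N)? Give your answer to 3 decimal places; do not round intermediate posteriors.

After 'present': normaliser = 0.8·0.3000 + 0.8·0.1500 + 0.2·0.5500; P(author N) ≈ 0.5106, P(author Q) ≈ 0.2553, P(author K) ≈ 0.2340
After 'present': normaliser = 0.8·0.5106 + 0.8·0.2553 + 0.2·0.2340; P(author N) ≈ 0.6194, P(author Q) ≈ 0.3097, P(author K) ≈ 0.0710

0.619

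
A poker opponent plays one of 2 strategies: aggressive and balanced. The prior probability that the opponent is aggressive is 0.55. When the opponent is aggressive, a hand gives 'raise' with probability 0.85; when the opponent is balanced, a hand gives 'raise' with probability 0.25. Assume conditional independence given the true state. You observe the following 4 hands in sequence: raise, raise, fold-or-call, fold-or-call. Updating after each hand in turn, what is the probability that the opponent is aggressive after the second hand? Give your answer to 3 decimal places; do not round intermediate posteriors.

0.934

Apply Bayes' rule sequentially, carrying P(aggressive) forward.
After 'raise': P(aggressive) = 0.85·0.5500 / (0.85·0.5500 + 0.25·0.4500) ≈ 0.8060
After 'raise': P(aggressive) = 0.85·0.8060 / (0.85·0.8060 + 0.25·0.1940) ≈ 0.9339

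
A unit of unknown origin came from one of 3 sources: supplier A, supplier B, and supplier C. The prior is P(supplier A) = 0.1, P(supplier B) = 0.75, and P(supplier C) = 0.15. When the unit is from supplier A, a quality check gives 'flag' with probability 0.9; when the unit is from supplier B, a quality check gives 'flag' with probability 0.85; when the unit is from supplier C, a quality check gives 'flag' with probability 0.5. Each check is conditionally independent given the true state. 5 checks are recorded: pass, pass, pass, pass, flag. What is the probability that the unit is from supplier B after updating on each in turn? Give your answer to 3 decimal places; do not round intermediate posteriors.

0.064

Apply Bayes' rule sequentially, carrying P(supplier B) forward.
After 'pass': normaliser = 0.1·0.1000 + 0.15·0.7500 + 0.5·0.1500; P(supplier A) ≈ 0.0506, P(supplier B) ≈ 0.5696, P(supplier C) ≈ 0.3797
After 'pass': normaliser = 0.1·0.0506 + 0.15·0.5696 + 0.5·0.3797; P(supplier A) ≈ 0.0181, P(supplier B) ≈ 0.3047, P(supplier C) ≈ 0.6772
After 'pass': normaliser = 0.1·0.0181 + 0.15·0.3047 + 0.5·0.6772; P(supplier A) ≈ 0.0047, P(supplier B) ≈ 0.1184, P(supplier C) ≈ 0.8769
After 'pass': normaliser = 0.1·0.0047 + 0.15·0.1184 + 0.5·0.8769; P(supplier A) ≈ 0.0010, P(supplier B) ≈ 0.0389, P(supplier C) ≈ 0.9601
After 'flag': normaliser = 0.9·0.0010 + 0.85·0.0389 + 0.5·0.9601; P(supplier A) ≈ 0.0018, P(supplier B) ≈ 0.0643, P(supplier C) ≈ 0.9339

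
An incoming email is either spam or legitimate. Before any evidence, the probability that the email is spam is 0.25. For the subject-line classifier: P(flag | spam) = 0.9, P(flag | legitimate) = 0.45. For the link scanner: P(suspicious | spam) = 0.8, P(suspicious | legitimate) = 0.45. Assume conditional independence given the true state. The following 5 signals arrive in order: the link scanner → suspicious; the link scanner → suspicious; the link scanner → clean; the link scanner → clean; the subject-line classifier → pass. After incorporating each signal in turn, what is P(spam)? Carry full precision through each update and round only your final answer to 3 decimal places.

After the link scanner='suspicious': P(spam) = 0.8·0.2500 / (0.8·0.2500 + 0.45·0.7500) ≈ 0.3721
After the link scanner='suspicious': P(spam) = 0.8·0.3721 / (0.8·0.3721 + 0.45·0.6279) ≈ 0.5130
After the link scanner='clean': P(spam) = 0.2·0.5130 / (0.2·0.5130 + 0.55·0.4870) ≈ 0.2770
After the link scanner='clean': P(spam) = 0.2·0.2770 / (0.2·0.2770 + 0.55·0.7230) ≈ 0.1223
After the subject-line classifier='pass': P(spam) = 0.1·0.1223 / (0.1·0.1223 + 0.55·0.8777) ≈ 0.0247

0.025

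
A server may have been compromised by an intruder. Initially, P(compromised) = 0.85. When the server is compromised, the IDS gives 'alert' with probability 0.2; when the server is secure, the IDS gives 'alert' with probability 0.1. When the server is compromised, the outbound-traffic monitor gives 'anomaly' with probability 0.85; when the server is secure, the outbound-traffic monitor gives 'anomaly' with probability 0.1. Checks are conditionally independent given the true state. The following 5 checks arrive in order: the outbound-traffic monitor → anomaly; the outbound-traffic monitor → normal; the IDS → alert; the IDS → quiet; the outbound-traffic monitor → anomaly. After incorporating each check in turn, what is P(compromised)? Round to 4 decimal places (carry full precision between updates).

After the outbound-traffic monitor='anomaly': P(compromised) = 0.85·0.8500 / (0.85·0.8500 + 0.1·0.1500) ≈ 0.9797
After the outbound-traffic monitor='normal': P(compromised) = 0.15·0.9797 / (0.15·0.9797 + 0.9·0.0203) ≈ 0.8892
After the IDS='alert': P(compromised) = 0.2·0.8892 / (0.2·0.8892 + 0.1·0.1108) ≈ 0.9414
After the IDS='quiet': P(compromised) = 0.8·0.9414 / (0.8·0.9414 + 0.9·0.0586) ≈ 0.9345
After the outbound-traffic monitor='anomaly': P(compromised) = 0.85·0.9345 / (0.85·0.9345 + 0.1·0.0655) ≈ 0.9918

0.9918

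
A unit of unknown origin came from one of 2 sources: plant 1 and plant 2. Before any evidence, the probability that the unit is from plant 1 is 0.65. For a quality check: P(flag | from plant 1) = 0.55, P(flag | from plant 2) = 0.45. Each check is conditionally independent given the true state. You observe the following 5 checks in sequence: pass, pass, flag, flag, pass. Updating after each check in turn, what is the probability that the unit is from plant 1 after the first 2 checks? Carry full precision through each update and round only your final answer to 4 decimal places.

0.5542

After 'pass': P(plant 1) = 0.45·0.6500 / (0.45·0.6500 + 0.55·0.3500) ≈ 0.6031
After 'pass': P(plant 1) = 0.45·0.6031 / (0.45·0.6031 + 0.55·0.3969) ≈ 0.5542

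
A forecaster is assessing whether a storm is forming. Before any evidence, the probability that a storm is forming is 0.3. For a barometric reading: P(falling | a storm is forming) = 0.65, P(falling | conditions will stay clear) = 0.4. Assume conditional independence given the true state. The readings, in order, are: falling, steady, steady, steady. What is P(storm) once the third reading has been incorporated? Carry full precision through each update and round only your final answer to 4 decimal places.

Apply Bayes' rule sequentially, carrying P(storm) forward.
After 'falling': P(storm) = 0.65·0.3000 / (0.65·0.3000 + 0.4·0.7000) ≈ 0.4105
After 'steady': P(storm) = 0.35·0.4105 / (0.35·0.4105 + 0.6·0.5895) ≈ 0.2889
After 'steady': P(storm) = 0.35·0.2889 / (0.35·0.2889 + 0.6·0.7111) ≈ 0.1916

0.1916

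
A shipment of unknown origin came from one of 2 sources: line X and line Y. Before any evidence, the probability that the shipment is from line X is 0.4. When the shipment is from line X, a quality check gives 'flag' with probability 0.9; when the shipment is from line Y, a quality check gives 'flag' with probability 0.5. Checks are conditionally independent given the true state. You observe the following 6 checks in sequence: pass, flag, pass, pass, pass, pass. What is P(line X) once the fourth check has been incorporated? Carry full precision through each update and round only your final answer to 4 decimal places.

0.0095

After 'pass': P(line X) = 0.1·0.4000 / (0.1·0.4000 + 0.5·0.6000) ≈ 0.1176
After 'flag': P(line X) = 0.9·0.1176 / (0.9·0.1176 + 0.5·0.8824) ≈ 0.1935
After 'pass': P(line X) = 0.1·0.1935 / (0.1·0.1935 + 0.5·0.8065) ≈ 0.0458
After 'pass': P(line X) = 0.1·0.0458 / (0.1·0.0458 + 0.5·0.9542) ≈ 0.0095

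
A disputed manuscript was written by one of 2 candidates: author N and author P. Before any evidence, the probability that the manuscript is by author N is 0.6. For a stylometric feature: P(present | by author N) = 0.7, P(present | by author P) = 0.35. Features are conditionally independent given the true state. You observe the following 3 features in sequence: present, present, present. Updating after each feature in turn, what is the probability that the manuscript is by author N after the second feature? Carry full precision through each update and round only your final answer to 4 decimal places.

0.8571

After 'present': P(author N) = 0.7·0.6000 / (0.7·0.6000 + 0.35·0.4000) ≈ 0.7500
After 'present': P(author N) = 0.7·0.7500 / (0.7·0.7500 + 0.35·0.2500) ≈ 0.8571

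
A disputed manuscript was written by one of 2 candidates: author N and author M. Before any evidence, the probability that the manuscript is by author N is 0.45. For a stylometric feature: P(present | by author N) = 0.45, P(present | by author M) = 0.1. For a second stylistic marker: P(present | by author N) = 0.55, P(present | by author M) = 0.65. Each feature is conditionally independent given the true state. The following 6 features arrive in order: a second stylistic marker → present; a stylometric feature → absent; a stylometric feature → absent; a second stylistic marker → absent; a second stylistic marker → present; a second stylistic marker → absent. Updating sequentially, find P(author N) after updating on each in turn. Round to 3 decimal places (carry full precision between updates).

After a second stylistic marker='present': P(author N) = 0.55·0.4500 / (0.55·0.4500 + 0.65·0.5500) ≈ 0.4091
After a stylometric feature='absent': P(author N) = 0.55·0.4091 / (0.55·0.4091 + 0.9·0.5909) ≈ 0.2973
After a stylometric feature='absent': P(author N) = 0.55·0.2973 / (0.55·0.2973 + 0.9·0.7027) ≈ 0.2054
After a second stylistic marker='absent': P(author N) = 0.45·0.2054 / (0.45·0.2054 + 0.35·0.7946) ≈ 0.2495
After a second stylistic marker='present': P(author N) = 0.55·0.2495 / (0.55·0.2495 + 0.65·0.7505) ≈ 0.2195
After a second stylistic marker='absent': P(author N) = 0.45·0.2195 / (0.45·0.2195 + 0.35·0.7805) ≈ 0.2656

0.266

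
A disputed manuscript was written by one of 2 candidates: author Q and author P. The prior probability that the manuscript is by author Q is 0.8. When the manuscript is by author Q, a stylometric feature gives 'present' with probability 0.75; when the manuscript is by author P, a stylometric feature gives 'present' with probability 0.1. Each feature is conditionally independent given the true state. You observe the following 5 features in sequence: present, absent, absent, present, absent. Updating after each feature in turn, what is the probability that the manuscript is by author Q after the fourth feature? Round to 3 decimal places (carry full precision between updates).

Apply Bayes' rule sequentially, carrying P(author Q) forward.
After 'present': P(author Q) = 0.75·0.8000 / (0.75·0.8000 + 0.1·0.2000) ≈ 0.9677
After 'absent': P(author Q) = 0.25·0.9677 / (0.25·0.9677 + 0.9·0.0323) ≈ 0.8929
After 'absent': P(author Q) = 0.25·0.8929 / (0.25·0.8929 + 0.9·0.1071) ≈ 0.6983
After 'present': P(author Q) = 0.75·0.6983 / (0.75·0.6983 + 0.1·0.3017) ≈ 0.9455

0.946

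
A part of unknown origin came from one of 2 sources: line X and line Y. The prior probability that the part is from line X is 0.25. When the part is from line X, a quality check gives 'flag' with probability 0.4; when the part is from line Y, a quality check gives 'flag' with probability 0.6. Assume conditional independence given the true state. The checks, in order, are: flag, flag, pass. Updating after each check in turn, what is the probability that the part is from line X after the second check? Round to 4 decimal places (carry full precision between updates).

Apply Bayes' rule sequentially, carrying P(line X) forward.
After 'flag': P(line X) = 0.4·0.2500 / (0.4·0.2500 + 0.6·0.7500) ≈ 0.1818
After 'flag': P(line X) = 0.4·0.1818 / (0.4·0.1818 + 0.6·0.8182) ≈ 0.1290

0.1290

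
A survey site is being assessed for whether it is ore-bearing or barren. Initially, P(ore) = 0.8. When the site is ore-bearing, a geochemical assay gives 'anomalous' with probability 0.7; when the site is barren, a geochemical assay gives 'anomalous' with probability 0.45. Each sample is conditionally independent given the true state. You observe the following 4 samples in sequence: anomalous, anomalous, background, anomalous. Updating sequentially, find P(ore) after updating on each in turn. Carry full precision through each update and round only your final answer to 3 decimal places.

0.891

Apply Bayes' rule sequentially, carrying P(ore) forward.
After 'anomalous': P(ore) = 0.7·0.8000 / (0.7·0.8000 + 0.45·0.2000) ≈ 0.8615
After 'anomalous': P(ore) = 0.7·0.8615 / (0.7·0.8615 + 0.45·0.1385) ≈ 0.9064
After 'background': P(ore) = 0.3·0.9064 / (0.3·0.9064 + 0.55·0.0936) ≈ 0.8408
After 'anomalous': P(ore) = 0.7·0.8408 / (0.7·0.8408 + 0.45·0.1592) ≈ 0.8915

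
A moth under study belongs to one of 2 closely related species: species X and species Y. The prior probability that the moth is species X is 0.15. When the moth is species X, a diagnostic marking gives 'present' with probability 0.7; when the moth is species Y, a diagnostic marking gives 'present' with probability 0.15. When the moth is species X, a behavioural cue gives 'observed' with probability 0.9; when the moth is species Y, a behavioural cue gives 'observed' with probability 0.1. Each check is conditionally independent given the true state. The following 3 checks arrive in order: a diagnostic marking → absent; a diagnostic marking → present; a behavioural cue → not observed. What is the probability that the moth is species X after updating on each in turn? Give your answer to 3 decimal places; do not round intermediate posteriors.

0.031

After a diagnostic marking='absent': P(species X) = 0.3·0.1500 / (0.3·0.1500 + 0.85·0.8500) ≈ 0.0586
After a diagnostic marking='present': P(species X) = 0.7·0.0586 / (0.7·0.0586 + 0.15·0.9414) ≈ 0.2252
After a behavioural cue='not observed': P(species X) = 0.1·0.2252 / (0.1·0.2252 + 0.9·0.7748) ≈ 0.0313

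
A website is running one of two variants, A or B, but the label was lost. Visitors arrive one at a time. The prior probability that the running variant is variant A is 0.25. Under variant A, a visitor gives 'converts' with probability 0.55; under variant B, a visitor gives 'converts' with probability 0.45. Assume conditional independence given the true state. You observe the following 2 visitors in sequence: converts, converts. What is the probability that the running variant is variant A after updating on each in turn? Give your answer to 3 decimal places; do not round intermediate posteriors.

0.332

Apply Bayes' rule sequentially, carrying P(A) forward.
After 'converts': P(A) = 0.55·0.2500 / (0.55·0.2500 + 0.45·0.7500) ≈ 0.2895
After 'converts': P(A) = 0.55·0.2895 / (0.55·0.2895 + 0.45·0.7105) ≈ 0.3324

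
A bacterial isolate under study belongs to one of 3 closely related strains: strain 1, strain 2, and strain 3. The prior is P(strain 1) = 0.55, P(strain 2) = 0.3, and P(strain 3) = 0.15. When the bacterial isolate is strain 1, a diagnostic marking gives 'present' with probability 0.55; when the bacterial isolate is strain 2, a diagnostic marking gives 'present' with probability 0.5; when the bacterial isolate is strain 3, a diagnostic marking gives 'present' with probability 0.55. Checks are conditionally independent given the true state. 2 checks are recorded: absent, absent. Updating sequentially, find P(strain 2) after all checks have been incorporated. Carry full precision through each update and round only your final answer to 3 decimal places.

0.346

After 'absent': normaliser = 0.45·0.5500 + 0.5·0.3000 + 0.45·0.1500; P(strain 1) ≈ 0.5323, P(strain 2) ≈ 0.3226, P(strain 3) ≈ 0.1452
After 'absent': normaliser = 0.45·0.5323 + 0.5·0.3226 + 0.45·0.1452; P(strain 1) ≈ 0.5138, P(strain 2) ≈ 0.3460, P(strain 3) ≈ 0.1401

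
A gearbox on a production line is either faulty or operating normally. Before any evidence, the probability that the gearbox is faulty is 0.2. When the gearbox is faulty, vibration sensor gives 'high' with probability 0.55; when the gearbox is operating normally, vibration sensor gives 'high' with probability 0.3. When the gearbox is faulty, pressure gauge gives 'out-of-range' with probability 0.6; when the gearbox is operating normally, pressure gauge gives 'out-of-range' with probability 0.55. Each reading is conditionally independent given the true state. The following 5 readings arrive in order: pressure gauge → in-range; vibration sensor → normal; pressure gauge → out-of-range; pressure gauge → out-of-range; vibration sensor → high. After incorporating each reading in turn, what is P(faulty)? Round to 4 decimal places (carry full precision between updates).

0.2376

After pressure gauge='in-range': P(faulty) = 0.4·0.2000 / (0.4·0.2000 + 0.45·0.8000) ≈ 0.1818
After vibration sensor='normal': P(faulty) = 0.45·0.1818 / (0.45·0.1818 + 0.7·0.8182) ≈ 0.1250
After pressure gauge='out-of-range': P(faulty) = 0.6·0.1250 / (0.6·0.1250 + 0.55·0.8750) ≈ 0.1348
After pressure gauge='out-of-range': P(faulty) = 0.6·0.1348 / (0.6·0.1348 + 0.55·0.8652) ≈ 0.1453
After vibration sensor='high': P(faulty) = 0.55·0.1453 / (0.55·0.1453 + 0.3·0.8547) ≈ 0.2376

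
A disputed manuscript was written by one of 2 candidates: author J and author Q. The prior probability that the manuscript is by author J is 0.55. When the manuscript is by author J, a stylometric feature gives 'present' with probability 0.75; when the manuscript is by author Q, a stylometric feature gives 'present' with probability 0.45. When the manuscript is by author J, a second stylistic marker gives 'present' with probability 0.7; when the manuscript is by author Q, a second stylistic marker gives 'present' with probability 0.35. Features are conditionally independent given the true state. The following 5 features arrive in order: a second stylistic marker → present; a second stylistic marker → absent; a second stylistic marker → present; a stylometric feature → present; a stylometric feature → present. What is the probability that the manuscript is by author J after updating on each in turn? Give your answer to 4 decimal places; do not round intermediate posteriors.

Apply Bayes' rule sequentially, carrying P(author J) forward.
After a second stylistic marker='present': P(author J) = 0.7·0.5500 / (0.7·0.5500 + 0.35·0.4500) ≈ 0.7097
After a second stylistic marker='absent': P(author J) = 0.3·0.7097 / (0.3·0.7097 + 0.65·0.2903) ≈ 0.5301
After a second stylistic marker='present': P(author J) = 0.7·0.5301 / (0.7·0.5301 + 0.35·0.4699) ≈ 0.6929
After a stylometric feature='present': P(author J) = 0.75·0.6929 / (0.75·0.6929 + 0.45·0.3071) ≈ 0.7899
After a stylometric feature='present': P(author J) = 0.75·0.7899 / (0.75·0.7899 + 0.45·0.2101) ≈ 0.8624

0.8624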